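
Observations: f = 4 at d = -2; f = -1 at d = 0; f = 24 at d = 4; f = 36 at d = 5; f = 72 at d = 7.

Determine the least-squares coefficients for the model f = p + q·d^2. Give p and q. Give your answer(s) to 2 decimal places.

Entries of MᵀM: Σ1 = 5, Σd^2 = 94, Σd^2·d^2 = 3298.
Moment sums: Σf = 135, Σd^2·f = 4828.
det = 5·3298 − 94² = 7654.
p = (135·3298 − 94·4828)/7654 = -4301/3827; q = (5·4828 − 94·135)/7654 = 5725/3827.

p = -1.12, q = 1.50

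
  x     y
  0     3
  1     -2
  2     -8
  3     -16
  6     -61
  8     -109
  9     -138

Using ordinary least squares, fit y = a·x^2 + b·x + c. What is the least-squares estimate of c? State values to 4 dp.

c = 1.6652

The normal equations are: 12051·a + 1493·b + 195·c = -20528;  1493·a + 195·b + 29·c = -2546;  195·a + 29·b + 7·c = -331.
(Σx^2·x^2 = 12051, Σx^2·x = 1493, Σx^2 = 195, Σx·x = 195, Σx = 29, Σ1 = 7, Σx^2·y = -20528, Σx·y = -2546, Σy = -331.)
Solving the 3×3 system (Gaussian elimination) gives a = -2599/1628, b = -40/37, c = 2711/1628.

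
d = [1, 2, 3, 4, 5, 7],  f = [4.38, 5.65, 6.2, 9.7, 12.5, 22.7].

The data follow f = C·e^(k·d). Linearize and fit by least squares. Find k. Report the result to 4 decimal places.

k = 0.2782

With ln fᵢ as the transformed response and dᵢ as the regressor:
XᵀX = [[104.0000, 22.0000]; [22.0000, 6]], rhs = [53.9877, 12.9535]ᵀ  (here Σd = 22.0000, Σ(d)² = 104.0000, Σln f = 12.9535, Σd·ln f = 53.9877).
Slope k = (n·Σd·ln f − Σd·Σln f)/(n·Σ(d)² − (Σd)²) = (6·53.9877 − 22.0000·12.9535)/140.0000 = 0.27821; ln C = (Σln f − k·Σd)/n = 1.13880.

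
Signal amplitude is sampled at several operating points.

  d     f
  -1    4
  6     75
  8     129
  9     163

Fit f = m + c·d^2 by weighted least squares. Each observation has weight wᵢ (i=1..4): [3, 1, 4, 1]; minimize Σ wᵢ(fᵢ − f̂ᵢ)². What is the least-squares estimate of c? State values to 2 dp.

Normal-equation sums: Σwᵢ·1 = 9, Σwᵢ·d^2 = 376, Σwᵢ·d^2·d^2 = 24244.
For XᵀWf: Σwᵢ·f = 766, Σwᵢ·d^2·f = 48939.
XᵀWX·[m, c]ᵀ = XᵀWf becomes [[9, 376]; [376, 24244]]·[m, c]ᵀ = [766, 48939]ᵀ.
Eliminating c: 24244·(row 1) − 376·(row 2) gives 76820·m = 24244·766 − 376·48939 = 169840, so m = 8492/3841.
Then c = (48939 − 376·(8492/3841))/24244 = 30487/15364.

c = 1.98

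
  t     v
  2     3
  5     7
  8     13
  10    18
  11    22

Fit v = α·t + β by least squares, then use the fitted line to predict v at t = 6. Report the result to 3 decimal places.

v̂ = 10.117

Normal-equation sums: Σt·t = 314, Σt = 36, Σ1 = 5.
Right-hand side: Σt·v = 567, Σv = 63.
Normal equations: [[314, 36]; [36, 5]]·[α, β]ᵀ = [567, 63]ᵀ.
Δ = 314·5 − 36² = 274.
α = (567·5 − 36·63)/274 = 567/274; β = (314·63 − 36·567)/274 = -315/137.
At t = 6: v̂ = (567/274)·(6) + (-315/137)·(1) = 1386/137.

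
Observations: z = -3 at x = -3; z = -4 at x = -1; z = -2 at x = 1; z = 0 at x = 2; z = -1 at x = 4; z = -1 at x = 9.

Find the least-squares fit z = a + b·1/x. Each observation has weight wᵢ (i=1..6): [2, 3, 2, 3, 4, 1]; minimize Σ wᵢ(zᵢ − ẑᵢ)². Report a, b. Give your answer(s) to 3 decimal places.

With design matrix A, AᵀWA = [[15, 17/18]; [17/18, 505/81]] and AᵀWz = [-27, 80/9]ᵀ.
Eliminating b: (505/81)·(row 1) − (17/18)·(row 2) gives (30011/324)·a = (505/81)·(-27) − (17/18)·(80/9) = -14315/81, so a = -57260/30011.
Then b = ((80/9) − (17/18)·(-57260/30011))/(505/81) = 51462/30011.

a = -1.908, b = 1.715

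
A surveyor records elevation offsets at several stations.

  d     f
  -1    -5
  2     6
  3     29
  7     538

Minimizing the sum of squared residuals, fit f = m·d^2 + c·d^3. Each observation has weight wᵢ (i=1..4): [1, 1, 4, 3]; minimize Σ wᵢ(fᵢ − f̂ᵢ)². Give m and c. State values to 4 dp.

The normal system MᵀWM·[m, c]ᵀ = MᵀWf is [[7544, 51424]; [51424, 355928]]·[m, c]ᵀ = [80149, 556787]ᵀ.
det = 7544·355928 − 51424² = 40693056.
m = (80149·355928 − 51424·556787)/40693056 = -4372559/1695544; c = (7544·556787 − 51424·80149)/40693056 = 3284123/1695544.

m = -2.5789, c = 1.9369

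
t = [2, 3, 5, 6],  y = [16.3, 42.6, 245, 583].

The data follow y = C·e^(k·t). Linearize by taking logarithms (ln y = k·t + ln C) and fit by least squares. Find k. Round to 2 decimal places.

Taking logs, ln y = k·t + ln C, so regress ln y on t.
Σt = 16.0000, Σ(t)² = 74.0000, Σln y = 18.4125, Σt·ln y = 82.5533.
Normal system: [[74.0000, 16.0000]; [16.0000, 4]]·[k, ln C]ᵀ = [82.5533, 18.4125]ᵀ.
Slope k = (n·Σt·ln y − Σt·Σln y)/(n·Σ(t)² − (Σt)²) = (4·82.5533 − 16.0000·18.4125)/40.0000 = 0.89034; ln C = (Σln y − k·Σt)/n = 1.04174.

k = 0.89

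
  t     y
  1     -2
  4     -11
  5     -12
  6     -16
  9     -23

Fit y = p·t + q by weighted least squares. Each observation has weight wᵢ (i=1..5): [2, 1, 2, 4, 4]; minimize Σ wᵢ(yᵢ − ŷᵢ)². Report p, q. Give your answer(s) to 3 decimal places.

The normal equations are: 536·p + 76·q = -1380;  76·p + 13·q = -195.
(Σwᵢ·t·t = 536, Σwᵢ·t = 76, Σwᵢ·1 = 13, Σwᵢ·t·y = -1380, Σwᵢ·y = -195.)
Determinant 536·13 − 76² = 1192.
p = ((-1380)·13 − 76·(-195))/1192 = -390/149; q = (536·(-195) − 76·(-1380))/1192 = 45/149.

p = -2.617, q = 0.302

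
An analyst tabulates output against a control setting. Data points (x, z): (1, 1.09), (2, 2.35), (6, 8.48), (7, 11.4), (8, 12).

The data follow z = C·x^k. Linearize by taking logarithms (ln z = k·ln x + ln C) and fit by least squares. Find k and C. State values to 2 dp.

Let Y = ln z. Fitting Y = k·ln x + ln C by least squares:
Over the data: Σln x = 6.5103, Σ(ln x)² = 11.8015, Σln z = 7.9968, Σln x·ln z = 14.3253.
Normal system: [[11.8015, 6.5103]; [6.5103, 5]]·[k, ln C]ᵀ = [14.3253, 7.9968]ᵀ.
Δ = 11.8015·5 − (6.5103)² = 16.6240; k = (14.3253·5 − 6.5103·7.9968)/16.6240 = 1.17692, ln C = (11.8015·7.9968 − 6.5103·14.3253)/16.6240 = 0.06695, so C = exp(0.06695) = 1.06925.

k = 1.18, C = 1.07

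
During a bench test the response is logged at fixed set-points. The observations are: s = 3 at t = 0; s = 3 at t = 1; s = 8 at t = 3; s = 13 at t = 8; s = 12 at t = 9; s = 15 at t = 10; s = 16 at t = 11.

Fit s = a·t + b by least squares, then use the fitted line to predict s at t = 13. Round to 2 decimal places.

Compute the Gram sums: Σt·t = 376, Σt = 42, Σ1 = 7.
Right-hand side: Σt·s = 565, Σs = 70.
Eliminating b: 7·(row 1) − 42·(row 2) gives 868·a = 7·565 − 42·70 = 1015, so a = 145/124.
Then b = (70 − 42·(145/124))/7 = 185/62.
At t = 13: ŝ = (145/124)·(13) + (185/62)·(1) = 2255/124.

ŝ = 18.19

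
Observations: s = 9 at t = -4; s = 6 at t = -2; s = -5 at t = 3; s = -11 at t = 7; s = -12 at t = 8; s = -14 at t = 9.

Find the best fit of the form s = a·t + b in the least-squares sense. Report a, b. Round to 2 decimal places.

The normal equations are: 223·a + 21·b = -362;  21·a + 6·b = -27.
Eliminating b: 6·(row 1) − 21·(row 2) gives 897·a = 6·(-362) − 21·(-27) = -1605, so a = -535/299.
Then b = ((-27) − 21·(-535/299))/6 = 527/299.

a = -1.79, b = 1.76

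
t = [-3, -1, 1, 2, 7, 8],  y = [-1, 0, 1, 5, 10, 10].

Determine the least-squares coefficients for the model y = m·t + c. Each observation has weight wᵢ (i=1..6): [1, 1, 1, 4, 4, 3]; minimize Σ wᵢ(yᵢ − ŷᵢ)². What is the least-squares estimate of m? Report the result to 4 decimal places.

The normal system AᵀWA·[m, c]ᵀ = AᵀWy is [[415, 57]; [57, 14]]·[m, c]ᵀ = [564, 90]ᵀ.
Eliminating c: 14·(row 1) − 57·(row 2) gives 2561·m = 14·564 − 57·90 = 2766, so m = 2766/2561.
Then c = (90 − 57·(2766/2561))/14 = 5202/2561.

m = 1.0800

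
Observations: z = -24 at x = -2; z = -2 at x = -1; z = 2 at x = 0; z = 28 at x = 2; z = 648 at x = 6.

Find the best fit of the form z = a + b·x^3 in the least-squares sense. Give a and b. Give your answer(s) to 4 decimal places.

Forming AᵀA = [[5, 215]; [215, 46785]] and Aᵀz = [652, 140386]ᵀ gives AᵀA·[a, b]ᵀ = Aᵀz.
Eliminating b: 46785·(row 1) − 215·(row 2) gives 187700·a = 46785·652 − 215·140386 = 320830, so a = 32083/18770.
Then b = (140386 − 215·(32083/18770))/46785 = 11235/3754.

a = 1.7093, b = 2.9928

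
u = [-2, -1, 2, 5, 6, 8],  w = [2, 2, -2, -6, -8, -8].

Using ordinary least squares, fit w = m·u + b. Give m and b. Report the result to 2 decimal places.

AᵀA·[m, b]ᵀ = Aᵀw reads: 134·m + 18·b = -152;  18·m + 6·b = -20.
Determinant 134·6 − 18² = 480.
m = ((-152)·6 − 18·(-20))/480 = -23/20; b = (134·(-20) − 18·(-152))/480 = 7/60.

m = -1.15, b = 0.12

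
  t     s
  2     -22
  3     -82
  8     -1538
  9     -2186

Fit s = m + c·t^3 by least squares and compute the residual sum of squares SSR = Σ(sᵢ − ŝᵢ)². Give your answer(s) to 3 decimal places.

From the data, Σ1 = 4, Σt^3 = 1276, Σt^3·t^3 = 794378.
Right-hand side: Σs = -3828, Σt^3·s = -2383440.
Normal equations: [[4, 1276]; [1276, 794378]]·[m, c]ᵀ = [-3828, -2383440]ᵀ.
Δ = 4·794378 − 1276² = 1549336.
m = ((-3828)·794378 − 1276·(-2383440))/1549336 = 48807/193667; c = (4·(-2383440) − 1276·(-3828))/1549336 = -581154/193667.
Residuals: 339751/193667, -238343/193667, -357805/193667, 256397/193667; SSR = 1889852/193667.

SSR = 9.758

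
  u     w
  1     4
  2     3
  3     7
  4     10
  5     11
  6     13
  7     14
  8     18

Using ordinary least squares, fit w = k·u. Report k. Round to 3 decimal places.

Compute the Gram sums: Σu·u = 204.
And Σu·w = 446.
MᵀM·[k]ᵀ = Mᵀw becomes [[204]]·[k]ᵀ = [446]ᵀ.
k = 446/204 = 2.18627.

k = 2.186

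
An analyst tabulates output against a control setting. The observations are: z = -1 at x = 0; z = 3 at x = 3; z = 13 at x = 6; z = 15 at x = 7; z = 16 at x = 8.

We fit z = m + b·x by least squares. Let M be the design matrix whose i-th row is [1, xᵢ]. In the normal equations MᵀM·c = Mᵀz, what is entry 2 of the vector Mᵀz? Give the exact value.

320

Entry 2 ↔ basis x, so (Mᵀz)_{2} = Σᵢ (x)·zᵢ = (0)·(-1) + (3)·(3) + (6)·(13) + (7)·(15) + (8)·(16) = 320.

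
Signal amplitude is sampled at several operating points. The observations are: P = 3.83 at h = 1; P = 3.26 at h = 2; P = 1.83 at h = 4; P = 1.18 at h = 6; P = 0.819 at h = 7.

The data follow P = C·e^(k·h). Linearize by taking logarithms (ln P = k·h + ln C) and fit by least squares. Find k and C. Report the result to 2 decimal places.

k = -0.26, C = 5.17

With ln Pᵢ as the transformed response and hᵢ as the regressor:
XᵀX = [[106.0000, 20.0000]; [20.0000, 5]], rhs = [5.7190, 3.0948]ᵀ  (here Σh = 20.0000, Σ(h)² = 106.0000, Σln P = 3.0948, Σh·ln P = 5.7190).
Δ = 106.0000·5 − (20.0000)² = 130.0000; k = (5.7190·5 − 20.0000·3.0948)/130.0000 = -0.25616, ln C = (106.0000·3.0948 − 20.0000·5.7190)/130.0000 = 1.64357, so C = exp(1.64357) = 5.17361.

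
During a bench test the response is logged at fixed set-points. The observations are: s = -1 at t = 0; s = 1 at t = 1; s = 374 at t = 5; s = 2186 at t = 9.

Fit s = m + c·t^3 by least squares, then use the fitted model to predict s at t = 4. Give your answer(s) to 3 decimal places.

MᵀM·[m, c]ᵀ = Mᵀs reads: 4·m + 855·c = 2560;  855·m + 547067·c = 1640345.
det = 4·547067 − 855² = 1457243.
m = (2560·547067 − 855·1640345)/1457243 = -105445/76697; c = (4·1640345 − 855·2560)/1457243 = 4372580/1457243.
At t = 4: ŝ = (-105445/76697)·(1) + (4372580/1457243)·(64) = 277841665/1457243.

ŝ = 190.663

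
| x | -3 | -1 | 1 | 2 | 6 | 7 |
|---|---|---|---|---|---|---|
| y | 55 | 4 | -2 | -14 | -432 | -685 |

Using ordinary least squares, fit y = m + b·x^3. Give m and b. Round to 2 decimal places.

Compute the Gram sums: Σ1 = 6, Σx^3 = 540, Σx^3·x^3 = 165100.
And Σy = -1074, Σx^3·y = -329870.
Normal equations: [[6, 540]; [540, 165100]]·[m, b]ᵀ = [-1074, -329870]ᵀ.
Δ = 6·165100 − 540² = 699000.
m = ((-1074)·165100 − 540·(-329870))/699000 = 1354/1165; b = (6·(-329870) − 540·(-1074))/699000 = -23321/11650.

m = 1.16, b = -2.00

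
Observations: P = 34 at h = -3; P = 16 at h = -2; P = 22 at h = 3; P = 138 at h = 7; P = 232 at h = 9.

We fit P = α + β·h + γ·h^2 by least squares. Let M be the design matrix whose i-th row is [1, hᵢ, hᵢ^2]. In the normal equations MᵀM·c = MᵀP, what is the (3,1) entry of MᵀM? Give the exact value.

152

Row 3 ↔ basis h^2, column 1 ↔ basis 1, so (MᵀM)_{3,1} = Σᵢ h^2 = (9)·(1) + (4)·(1) + (9)·(1) + (49)·(1) + (81)·(1) = 152.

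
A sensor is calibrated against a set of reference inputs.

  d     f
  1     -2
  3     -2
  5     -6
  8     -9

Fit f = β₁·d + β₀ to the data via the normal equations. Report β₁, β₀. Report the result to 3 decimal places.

β₁ = -1.093, β₀ = -0.103

With design matrix A, AᵀA = [[99, 17]; [17, 4]] and Aᵀf = [-110, -19]ᵀ.
Eliminating β₀: 4·(row 1) − 17·(row 2) gives 107·β₁ = 4·(-110) − 17·(-19) = -117, so β₁ = -117/107.
Then β₀ = ((-19) − 17·(-117/107))/4 = -11/107.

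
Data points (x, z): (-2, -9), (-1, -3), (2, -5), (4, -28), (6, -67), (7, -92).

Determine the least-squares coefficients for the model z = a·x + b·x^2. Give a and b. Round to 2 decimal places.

a = 0.92, b = -2.01

Forming MᵀM = [[110, 622]; [622, 3986]] and Mᵀz = [-1147, -7427]ᵀ gives MᵀM·[a, b]ᵀ = Mᵀz.
det = 110·3986 − 622² = 51576.
a = ((-1147)·3986 − 622·(-7427))/51576 = 3971/4298; b = (110·(-7427) − 622·(-1147))/51576 = -4314/2149.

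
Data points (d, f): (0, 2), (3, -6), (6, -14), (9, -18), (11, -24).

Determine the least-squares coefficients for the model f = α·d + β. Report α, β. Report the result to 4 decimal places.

From the data, Σd·d = 247, Σd = 29, Σ1 = 5.
Right-hand side: Σd·f = -528, Σf = -60.
Normal equations: [[247, 29]; [29, 5]]·[α, β]ᵀ = [-528, -60]ᵀ.
Eliminating β: 5·(row 1) − 29·(row 2) gives 394·α = 5·(-528) − 29·(-60) = -900, so α = -450/197.
Then β = ((-60) − 29·(-450/197))/5 = 246/197.

α = -2.2843, β = 1.2487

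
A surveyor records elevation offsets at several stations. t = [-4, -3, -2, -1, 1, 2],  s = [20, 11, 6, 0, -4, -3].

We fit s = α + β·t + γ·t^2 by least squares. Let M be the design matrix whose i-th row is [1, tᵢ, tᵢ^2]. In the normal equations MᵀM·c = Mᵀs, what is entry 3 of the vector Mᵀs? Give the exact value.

427

Entry 3 ↔ basis t^2, so (Mᵀs)_{3} = Σᵢ (t^2)·sᵢ = (16)·(20) + (9)·(11) + (4)·(6) + (1)·(0) + (1)·(-4) + (4)·(-3) = 427.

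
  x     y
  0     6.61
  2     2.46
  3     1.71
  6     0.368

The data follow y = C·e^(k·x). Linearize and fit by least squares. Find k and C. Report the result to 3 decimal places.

k = -0.479, C = 6.679

With ln yᵢ as the transformed response and xᵢ as the regressor:
Σx = 11.0000, Σ(x)² = 49.0000, Σln y = 2.3256, Σx·ln y = -2.5882.
Normal system: [[49.0000, 11.0000]; [11.0000, 4]]·[k, ln C]ᵀ = [-2.5882, 2.3256]ᵀ.
Slope k = (n·Σx·ln y − Σx·Σln y)/(n·Σ(x)² − (Σx)²) = (4·-2.5882 − 11.0000·2.3256)/75.0000 = -0.47912; ln C = (Σln y − k·Σx)/n = 1.89898, so C = exp(1.89898) = 6.67906.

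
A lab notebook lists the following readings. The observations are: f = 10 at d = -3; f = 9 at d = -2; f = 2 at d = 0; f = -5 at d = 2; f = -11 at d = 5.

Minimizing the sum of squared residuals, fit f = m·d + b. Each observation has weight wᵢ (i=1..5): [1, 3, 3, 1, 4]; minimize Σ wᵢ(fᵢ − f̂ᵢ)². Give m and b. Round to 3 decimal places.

m = -2.772, b = 2.503

Setting ∂/∂m … = 0 gives: 125·m + 13·b = -314;  13·m + 12·b = -6.
(Σwᵢ·d·d = 125, Σwᵢ·d = 13, Σwᵢ·1 = 12, Σwᵢ·d·f = -314, Σwᵢ·f = -6.)
Δ = 125·12 − 13² = 1331.
m = ((-314)·12 − 13·(-6))/1331 = -3690/1331; b = (125·(-6) − 13·(-314))/1331 = 3332/1331.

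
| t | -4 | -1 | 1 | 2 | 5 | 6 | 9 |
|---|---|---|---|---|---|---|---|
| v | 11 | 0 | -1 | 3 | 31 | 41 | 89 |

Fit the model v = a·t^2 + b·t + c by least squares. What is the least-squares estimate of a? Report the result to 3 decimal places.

From the data, Σt^2·t^2 = 8756, Σt^2·t = 1014, Σt^2 = 164, Σt·t = 164, Σt = 18, Σ1 = 7.
For Xᵀv: Σt^2·v = 9647, Σt·v = 1163, Σv = 174.
So XᵀX·[a, b, c]ᵀ = Xᵀv: [[8756, 1014, 164]; [1014, 164, 18]; [164, 18, 7]]·[a, b, c]ᵀ = [9647, 1163, 174]ᵀ.
Row-reducing yields a = 811637/796642, b = 758899/796642, c = -582353/398321.

a = 1.019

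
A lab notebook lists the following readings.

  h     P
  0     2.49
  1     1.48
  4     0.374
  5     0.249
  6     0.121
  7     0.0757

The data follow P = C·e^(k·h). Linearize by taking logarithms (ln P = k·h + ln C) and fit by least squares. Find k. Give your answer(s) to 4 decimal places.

k = -0.4929

Taking logs, ln P = k·h + ln C, so regress ln P on h.
Σh = 23.0000, Σ(h)² = 127.0000, Σln P = -5.7624, Σh·ln P = -41.2321.
Equations: 127.0000·k + 23.0000·ln C = -41.2321;  23.0000·k + 6·ln C = -5.7624.
Solving (det = 233.0000): k = -0.49295, ln C = 0.92923.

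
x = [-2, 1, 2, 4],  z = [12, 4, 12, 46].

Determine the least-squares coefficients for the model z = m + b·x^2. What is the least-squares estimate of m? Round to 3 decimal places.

Sums needed: Σ1 = 4, Σx^2 = 25, Σx^2·x^2 = 289.
For Mᵀz: Σz = 74, Σx^2·z = 836.
det = 4·289 − 25² = 531.
m = (74·289 − 25·836)/531 = 54/59; b = (4·836 − 25·74)/531 = 166/59.

m = 0.915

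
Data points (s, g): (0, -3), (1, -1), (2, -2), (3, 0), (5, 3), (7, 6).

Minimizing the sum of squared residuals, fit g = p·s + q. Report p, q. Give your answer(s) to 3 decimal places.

Sums needed: Σs·s = 88, Σs = 18, Σ1 = 6.
Right-hand side: Σs·g = 52, Σg = 3.
Normal equations: [[88, 18]; [18, 6]]·[p, q]ᵀ = [52, 3]ᵀ.
Δ = 88·6 − 18² = 204.
p = (52·6 − 18·3)/204 = 43/34; q = (88·3 − 18·52)/204 = -56/17.

p = 1.265, q = -3.294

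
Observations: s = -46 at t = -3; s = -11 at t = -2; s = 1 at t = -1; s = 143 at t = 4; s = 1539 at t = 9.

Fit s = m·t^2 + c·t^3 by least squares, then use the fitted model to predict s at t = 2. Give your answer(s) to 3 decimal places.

Forming XᵀX = [[6915, 59797]; [59797, 536331]] and Xᵀs = [126490, 1132412]ᵀ gives XᵀX·[m, c]ᵀ = Xᵀs.
Eliminating c: 536331·(row 1) − 59797·(row 2) gives 133047656·m = 536331·126490 − 59797·1132412 = 125667826, so m = 62833913/66523828.
Then c = (1132412 − 59797·(62833913/66523828))/536331 = 133453225/66523828.
At t = 2: ŝ = (62833913/66523828)·(4) + (133453225/66523828)·(8) = 329740363/16630957.

ŝ = 19.827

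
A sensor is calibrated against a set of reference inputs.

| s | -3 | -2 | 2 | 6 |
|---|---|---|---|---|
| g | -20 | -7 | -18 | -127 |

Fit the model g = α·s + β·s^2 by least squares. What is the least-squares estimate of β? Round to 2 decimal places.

β = -3.09

Compute the Gram sums: Σs·s = 53, Σs·s^2 = 189, Σs^2·s^2 = 1409.
Right-hand side: Σs·g = -724, Σs^2·g = -4852.
MᵀM·[α, β]ᵀ = Mᵀg becomes [[53, 189]; [189, 1409]]·[α, β]ᵀ = [-724, -4852]ᵀ.
det = 53·1409 − 189² = 38956.
α = ((-724)·1409 − 189·(-4852))/38956 = -25772/9739; β = (53·(-4852) − 189·(-724))/38956 = -30080/9739.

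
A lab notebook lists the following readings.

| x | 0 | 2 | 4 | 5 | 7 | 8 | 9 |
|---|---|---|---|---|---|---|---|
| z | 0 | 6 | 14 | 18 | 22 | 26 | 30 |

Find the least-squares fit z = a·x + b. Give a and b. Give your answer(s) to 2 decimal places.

a = 3.28, b = 0.17

Entries of AᵀA: Σx·x = 239, Σx = 35, Σ1 = 7.
Moment sums: Σx·z = 790, Σz = 116.
So AᵀA·[a, b]ᵀ = Aᵀz: [[239, 35]; [35, 7]]·[a, b]ᵀ = [790, 116]ᵀ.
Δ = 239·7 − 35² = 448.
a = (790·7 − 35·116)/448 = 105/32; b = (239·116 − 35·790)/448 = 37/224.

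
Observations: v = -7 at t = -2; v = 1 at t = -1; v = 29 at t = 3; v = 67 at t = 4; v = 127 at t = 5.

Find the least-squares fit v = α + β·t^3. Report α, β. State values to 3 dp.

Compute the Gram sums: Σ1 = 5, Σt^3 = 207, Σt^3·t^3 = 20515.
And Σv = 217, Σt^3·v = 21001.
So MᵀM·[α, β]ᵀ = Mᵀv: [[5, 207]; [207, 20515]]·[α, β]ᵀ = [217, 21001]ᵀ.
Determinant 5·20515 − 207² = 59726.
α = (217·20515 − 207·21001)/59726 = 52274/29863; β = (5·21001 − 207·217)/59726 = 30043/29863.

α = 1.750, β = 1.006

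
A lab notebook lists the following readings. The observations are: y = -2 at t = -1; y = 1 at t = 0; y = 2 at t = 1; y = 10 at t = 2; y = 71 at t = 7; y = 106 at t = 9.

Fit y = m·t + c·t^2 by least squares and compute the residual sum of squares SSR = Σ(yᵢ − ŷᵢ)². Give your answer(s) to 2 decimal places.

SSR = 8.41

Entries of MᵀM: Σt·t = 136, Σt·t^2 = 1080, Σt^2·t^2 = 8980.
Moment sums: Σt·y = 1475, Σt^2·y = 12105.
Normal equations: [[136, 1080]; [1080, 8980]]·[m, c]ᵀ = [1475, 12105]ᵀ.
Eliminating c: 8980·(row 1) − 1080·(row 2) gives 54880·m = 8980·1475 − 1080·12105 = 172100, so m = 8605/2744.
Then c = (12105 − 1080·(8605/2744))/8980 = 333/343.
Residuals: 453/2744, 1, -5781/2744, -213/1372, 579/392, -2365/2744; SSR = 23089/2744.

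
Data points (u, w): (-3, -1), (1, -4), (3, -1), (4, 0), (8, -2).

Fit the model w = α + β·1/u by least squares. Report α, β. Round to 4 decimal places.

With design matrix A, AᵀA = [[5, 11/8]; [11/8, 749/576]] and Aᵀw = [-8, -17/4]ᵀ.
Eliminating β: (749/576)·(row 1) − (11/8)·(row 2) gives (83/18)·α = (749/576)·(-8) − (11/8)·(-17/4) = -1313/288, so α = -1313/1328.
Then β = ((-17/4) − (11/8)·(-1313/1328))/(749/576) = -369/166.

α = -0.9887, β = -2.2229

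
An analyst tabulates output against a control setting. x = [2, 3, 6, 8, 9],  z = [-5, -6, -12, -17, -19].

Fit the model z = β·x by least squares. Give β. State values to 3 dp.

Entries of MᵀM: Σx·x = 194.
And Σx·z = -407.
So MᵀM·[β]ᵀ = Mᵀz: [[194]]·[β]ᵀ = [-407]ᵀ.
Hence β = -407 / 194 ≈ -2.09794.

β = -2.098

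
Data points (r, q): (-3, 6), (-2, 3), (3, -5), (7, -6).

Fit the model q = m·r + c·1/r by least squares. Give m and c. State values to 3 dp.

m = -0.833, c = -5.464

Entries of AᵀA: Σr·r = 71, Σr·1/r = 4, Σ1/r·1/r = 869/1764.
For Aᵀq: Σr·q = -81, Σ1/r·q = -253/42.
AᵀA·[m, c]ᵀ = Aᵀq becomes [[71, 4]; [4, 869/1764]]·[m, c]ᵀ = [-81, -253/42]ᵀ.
Eliminating c: (869/1764)·(row 1) − 4·(row 2) gives (33475/1764)·m = (869/1764)·(-81) − 4·(-253/42) = -9295/588, so m = -429/515.
Then c = ((-253/42) − 4·(-429/515))/(869/1764) = -2814/515.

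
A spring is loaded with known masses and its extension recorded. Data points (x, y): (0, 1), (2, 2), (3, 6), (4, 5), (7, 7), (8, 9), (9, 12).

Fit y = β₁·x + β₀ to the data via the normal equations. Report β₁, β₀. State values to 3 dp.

Sums needed: Σx·x = 223, Σx = 33, Σ1 = 7.
Right-hand side: Σx·y = 271, Σy = 42.
Normal equations: [[223, 33]; [33, 7]]·[β₁, β₀]ᵀ = [271, 42]ᵀ.
det = 223·7 − 33² = 472.
β₁ = (271·7 − 33·42)/472 = 511/472; β₀ = (223·42 − 33·271)/472 = 423/472.

β₁ = 1.083, β₀ = 0.896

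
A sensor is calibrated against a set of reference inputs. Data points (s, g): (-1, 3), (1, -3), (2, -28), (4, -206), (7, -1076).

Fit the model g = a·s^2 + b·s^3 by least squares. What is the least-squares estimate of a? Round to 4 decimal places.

From the data, Σs^2·s^2 = 2675, Σs^2·s^3 = 17863, Σs^3·s^3 = 121811.
And Σs^2·g = -56132, Σs^3·g = -382482.
det = 2675·121811 − 17863² = 6757656.
a = ((-56132)·121811 − 17863·(-382482))/6757656 = -2609543/3378828; b = (2675·(-382482) − 17863·(-56132))/6757656 = -10226717/3378828.

a = -0.7723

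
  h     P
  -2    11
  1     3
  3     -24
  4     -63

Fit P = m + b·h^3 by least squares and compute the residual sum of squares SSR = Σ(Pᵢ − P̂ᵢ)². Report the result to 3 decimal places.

SSR = 1.156

Entries of AᵀA: Σ1 = 4, Σh^3 = 84, Σh^3·h^3 = 4890.
And ΣP = -73, Σh^3·P = -4765.
So AᵀA·[m, b]ᵀ = AᵀP: [[4, 84]; [84, 4890]]·[m, b]ᵀ = [-73, -4765]ᵀ.
Eliminating b: 4890·(row 1) − 84·(row 2) gives 12504·m = 4890·(-73) − 84·(-4765) = 43290, so m = 7215/2084.
Then b = ((-4765) − 84·(7215/2084))/4890 = -1616/1563.
Residuals: -4585/6252, 3575/6252, 945/2084, -1825/6252; SSR = 7225/6252.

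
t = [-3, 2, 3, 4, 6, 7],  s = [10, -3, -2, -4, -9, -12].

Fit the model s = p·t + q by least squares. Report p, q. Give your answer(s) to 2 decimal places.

Sums needed: Σt·t = 123, Σt = 19, Σ1 = 6.
Moment sums: Σt·s = -196, Σs = -20.
So MᵀM·[p, q]ᵀ = Mᵀs: [[123, 19]; [19, 6]]·[p, q]ᵀ = [-196, -20]ᵀ.
Eliminating q: 6·(row 1) − 19·(row 2) gives 377·p = 6·(-196) − 19·(-20) = -796, so p = -796/377.
Then q = ((-20) − 19·(-796/377))/6 = 1264/377.

p = -2.11, q = 3.35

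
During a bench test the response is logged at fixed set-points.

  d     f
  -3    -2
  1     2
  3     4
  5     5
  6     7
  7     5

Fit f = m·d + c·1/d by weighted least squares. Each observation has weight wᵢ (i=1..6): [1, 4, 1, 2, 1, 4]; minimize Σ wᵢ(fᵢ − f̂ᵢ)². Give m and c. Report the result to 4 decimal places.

m = 0.7933, c = 1.2944

With design matrix X, XᵀWX = [[304, 13]; [13, 21617/4900]] and XᵀWf = [258, 673/42]ᵀ.
Δ = 304·(21617/4900) − 13² = 1435867/1225.
m = (258·(21617/4900) − 13·(673/42))/(1435867/1225) = 3417352/4307601; c = (304·(673/42) − 13·258)/(1435867/1225) = 5575850/4307601.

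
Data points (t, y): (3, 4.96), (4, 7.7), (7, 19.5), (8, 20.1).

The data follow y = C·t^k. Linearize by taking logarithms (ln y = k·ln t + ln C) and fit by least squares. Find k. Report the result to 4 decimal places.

With ln yᵢ as the transformed response and ln tᵢ as the regressor:
Σln t = 6.5103, Σ(ln t)² = 11.2394, Σln y = 9.6138, Σln t·ln y = 16.6090.
Equations: 11.2394·k + 6.5103·ln C = 16.6090;  6.5103·k + 4·ln C = 9.6138.
Δ = 11.2394·4 − (6.5103)² = 2.5742; k = (16.6090·4 − 6.5103·9.6138)/2.5742 = 1.49489, ln C = (11.2394·9.6138 − 6.5103·16.6090)/2.5742 = -0.02960.

k = 1.4949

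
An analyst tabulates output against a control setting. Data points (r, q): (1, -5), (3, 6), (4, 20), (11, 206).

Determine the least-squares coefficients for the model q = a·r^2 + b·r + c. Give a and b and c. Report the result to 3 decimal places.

The normal system AᵀA·[a, b, c]ᵀ = Aᵀq is [[14979, 1423, 147]; [1423, 147, 19]; [147, 19, 4]]·[a, b, c]ᵀ = [25295, 2359, 227]ᵀ.
Solving the 3×3 system (Gaussian elimination) gives a = 33845/18218, b = -21083/18218, c = -54894/9109.

a = 1.858, b = -1.157, c = -6.026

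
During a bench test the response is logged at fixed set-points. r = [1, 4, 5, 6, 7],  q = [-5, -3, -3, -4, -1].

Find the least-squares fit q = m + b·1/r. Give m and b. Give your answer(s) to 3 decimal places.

Setting ∂/∂m … = 0 gives: 5·m + (739/420)·b = -16;  (739/420)·m + (202981/176400)·b = -3007/420.
(Σ1 = 5, Σ1/r = 739/420, Σ1/r·1/r = 202981/176400, Σq = -16, Σ1/r·q = -3007/420.)
Eliminating b: (202981/176400)·(row 1) − (739/420)·(row 2) gives (29299/11025)·m = (202981/176400)·(-16) − (739/420)·(-3007/420) = -113947/19600, so m = -1025523/468784.
Then b = ((-3007/420) − (739/420)·(-1025523/468784))/(202981/176400) = -337155/117196.

m = -2.188, b = -2.877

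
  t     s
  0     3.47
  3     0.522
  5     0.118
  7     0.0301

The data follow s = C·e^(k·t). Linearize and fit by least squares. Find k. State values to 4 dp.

Linearized form: ln s = k·t + ln C. From the 4 transformed points,
Σt = 15.0000, Σ(t)² = 83.0000, Σln s = -5.0462, Σt·ln s = -37.1582.
Normal system: [[83.0000, 15.0000]; [15.0000, 4]]·[k, ln C]ᵀ = [-37.1582, -5.0462]ᵀ.
Solving (det = 107.0000): k = -0.68168, ln C = 1.29473.

k = -0.6817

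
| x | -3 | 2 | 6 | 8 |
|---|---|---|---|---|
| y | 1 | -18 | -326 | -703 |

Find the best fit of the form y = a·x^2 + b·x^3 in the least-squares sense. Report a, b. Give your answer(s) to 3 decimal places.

a = -3.000, b = -1.000

The normal system AᵀA·[a, b]ᵀ = Aᵀy is [[5489, 40333]; [40333, 309593]]·[a, b]ᵀ = [-56791, -430523]ᵀ.
det = 5489·309593 − 40333² = 72605088.
a = ((-56791)·309593 − 40333·(-430523))/72605088 = -2268874/756303; b = (5489·(-430523) − 40333·(-56791))/72605088 = -756139/756303.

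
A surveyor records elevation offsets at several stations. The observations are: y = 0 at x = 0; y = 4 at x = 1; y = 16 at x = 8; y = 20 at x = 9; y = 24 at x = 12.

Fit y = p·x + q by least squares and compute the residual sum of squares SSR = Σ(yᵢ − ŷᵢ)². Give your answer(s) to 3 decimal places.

Forming MᵀM = [[290, 30]; [30, 5]] and Mᵀy = [600, 64]ᵀ gives MᵀM·[p, q]ᵀ = Mᵀy.
Δ = 290·5 − 30² = 550.
p = (600·5 − 30·64)/550 = 108/55; q = (290·64 − 30·600)/550 = 56/55.
Residuals: -56/55, 56/55, -8/11, 72/55, -32/55; SSR = 256/55.

SSR = 4.655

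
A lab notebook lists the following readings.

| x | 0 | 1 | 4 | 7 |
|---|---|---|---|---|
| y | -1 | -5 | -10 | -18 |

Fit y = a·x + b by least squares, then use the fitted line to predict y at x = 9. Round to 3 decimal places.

Compute the Gram sums: Σx·x = 66, Σx = 12, Σ1 = 4.
And Σx·y = -171, Σy = -34.
Normal equations: [[66, 12]; [12, 4]]·[a, b]ᵀ = [-171, -34]ᵀ.
Eliminating b: 4·(row 1) − 12·(row 2) gives 120·a = 4·(-171) − 12·(-34) = -276, so a = -23/10.
Then b = ((-34) − 12·(-23/10))/4 = -8/5.
At x = 9: ŷ = (-23/10)·(9) + (-8/5)·(1) = -223/10.

ŷ = -22.300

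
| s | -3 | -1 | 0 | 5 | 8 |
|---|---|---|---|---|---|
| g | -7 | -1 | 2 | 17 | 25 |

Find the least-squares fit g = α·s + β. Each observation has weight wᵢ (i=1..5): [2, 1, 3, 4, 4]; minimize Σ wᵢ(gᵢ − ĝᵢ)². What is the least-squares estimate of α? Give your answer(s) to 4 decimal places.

Forming XᵀWX = [[375, 45]; [45, 14]] and XᵀWg = [1183, 159]ᵀ gives XᵀWX·[α, β]ᵀ = XᵀWg.
det = 375·14 − 45² = 3225.
α = (1183·14 − 45·159)/3225 = 9407/3225; β = (375·159 − 45·1183)/3225 = 426/215.

α = 2.9169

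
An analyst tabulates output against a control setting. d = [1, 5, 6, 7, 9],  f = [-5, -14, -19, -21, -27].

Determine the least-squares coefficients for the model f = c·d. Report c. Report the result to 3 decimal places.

Entries of MᵀM: Σd·d = 192.
And Σd·f = -579.
MᵀM·[c]ᵀ = Mᵀf becomes [[192]]·[c]ᵀ = [-579]ᵀ.
c = (-579)/192 = -3.01562.

c = -3.016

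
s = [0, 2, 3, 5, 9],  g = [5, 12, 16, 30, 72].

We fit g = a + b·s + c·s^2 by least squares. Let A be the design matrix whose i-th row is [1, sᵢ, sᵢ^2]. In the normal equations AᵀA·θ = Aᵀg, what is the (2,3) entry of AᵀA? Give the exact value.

Row 2 ↔ basis s, column 3 ↔ basis s^2, so (AᵀA)_{2,3} = Σᵢ (s)·(s^2) = (0)·(0) + (2)·(4) + (3)·(9) + (5)·(25) + (9)·(81) = 889.

889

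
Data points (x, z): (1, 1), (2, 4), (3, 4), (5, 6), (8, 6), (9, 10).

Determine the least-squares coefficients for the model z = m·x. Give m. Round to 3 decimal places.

m = 1.027

The normal equations are: 184·m = 189.
(Σx·x = 184, Σx·z = 189.)
Hence m = 189 / 184 ≈ 1.02717.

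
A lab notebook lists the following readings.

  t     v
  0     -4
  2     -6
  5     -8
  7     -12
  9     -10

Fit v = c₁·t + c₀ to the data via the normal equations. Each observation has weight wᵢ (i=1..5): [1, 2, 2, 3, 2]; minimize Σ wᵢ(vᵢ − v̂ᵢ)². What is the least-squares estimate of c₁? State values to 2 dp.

c₁ = -0.81

The normal system MᵀWM·[c₁, c₀]ᵀ = MᵀWv is [[367, 53]; [53, 10]]·[c₁, c₀]ᵀ = [-536, -88]ᵀ.
Eliminating c₀: 10·(row 1) − 53·(row 2) gives 861·c₁ = 10·(-536) − 53·(-88) = -696, so c₁ = -232/287.
Then c₀ = ((-88) − 53·(-232/287))/10 = -1296/287.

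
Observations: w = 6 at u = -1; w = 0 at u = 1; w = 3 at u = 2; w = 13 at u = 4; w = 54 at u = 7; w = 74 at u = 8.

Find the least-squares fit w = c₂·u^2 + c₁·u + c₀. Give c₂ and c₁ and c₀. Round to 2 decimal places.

The normal equations are: 6771·c₂ + 927·c₁ + 135·c₀ = 7608;  927·c₂ + 135·c₁ + 21·c₀ = 1022;  135·c₂ + 21·c₁ + 6·c₀ = 150.
(Σu^2·u^2 = 6771, Σu^2·u = 927, Σu^2 = 135, Σu·u = 135, Σu = 21, Σ1 = 6, Σu^2·w = 7608, Σu·w = 1022, Σw = 150.)
Row-reducing yields c₂ = 3827/2560, c₁ = -22783/7680, c₀ = 6709/3840.

c₂ = 1.49, c₁ = -2.97, c₀ = 1.75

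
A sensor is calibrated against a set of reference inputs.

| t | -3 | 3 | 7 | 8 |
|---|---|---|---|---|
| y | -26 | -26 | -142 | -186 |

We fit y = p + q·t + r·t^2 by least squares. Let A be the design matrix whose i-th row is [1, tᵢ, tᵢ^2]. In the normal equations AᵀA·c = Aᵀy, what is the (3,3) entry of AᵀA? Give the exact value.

Row 3 ↔ basis t^2, column 3 ↔ basis t^2, so (AᵀA)_{3,3} = Σᵢ (t^2)·(t^2) = (9)·(9) + (9)·(9) + (49)·(49) + (64)·(64) = 6659.

6659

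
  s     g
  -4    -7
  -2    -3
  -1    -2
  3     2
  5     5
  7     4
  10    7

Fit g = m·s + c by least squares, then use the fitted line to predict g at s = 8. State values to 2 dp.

ĝ = 6.01

Setting ∂/∂m … = 0 gives: 204·m + 18·c = 165;  18·m + 7·c = 6.
(Σs·s = 204, Σs = 18, Σ1 = 7, Σs·g = 165, Σg = 6.)
Eliminating c: 7·(row 1) − 18·(row 2) gives 1104·m = 7·165 − 18·6 = 1047, so m = 349/368.
Then c = (6 − 18·(349/368))/7 = -291/184.
At s = 8: ĝ = (349/368)·(8) + (-291/184)·(1) = 1105/184.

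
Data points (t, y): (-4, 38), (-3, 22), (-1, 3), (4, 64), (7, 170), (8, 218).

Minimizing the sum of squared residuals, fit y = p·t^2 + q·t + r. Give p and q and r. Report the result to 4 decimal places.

p = 2.9498, q = 3.1417, r = 3.8714

With design matrix M, MᵀM = [[7091, 827, 155]; [827, 155, 11]; [155, 11, 6]] and Mᵀy = [24115, 2969, 515]ᵀ.
Inverting the 3×3 Gram matrix, [p, q, r]ᵀ = [1075541/364620, 1145527/364620, 117634/30385]ᵀ.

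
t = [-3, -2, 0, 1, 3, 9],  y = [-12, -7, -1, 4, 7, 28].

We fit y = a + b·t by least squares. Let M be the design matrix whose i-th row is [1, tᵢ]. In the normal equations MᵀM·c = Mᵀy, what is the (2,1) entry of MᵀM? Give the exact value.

8

Row 2 ↔ basis t, column 1 ↔ basis 1, so (MᵀM)_{2,1} = Σᵢ t = (-3)·(1) + (-2)·(1) + (0)·(1) + (1)·(1) + (3)·(1) + (9)·(1) = 8.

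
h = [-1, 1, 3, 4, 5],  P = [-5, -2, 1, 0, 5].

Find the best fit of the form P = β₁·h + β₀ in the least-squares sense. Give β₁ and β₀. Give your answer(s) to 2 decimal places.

β₁ = 1.44, β₀ = -3.66

From the data, Σh·h = 52, Σh = 12, Σ1 = 5.
For XᵀP: Σh·P = 31, ΣP = -1.
det = 52·5 − 12² = 116.
β₁ = (31·5 − 12·(-1))/116 = 167/116; β₀ = (52·(-1) − 12·31)/116 = -106/29.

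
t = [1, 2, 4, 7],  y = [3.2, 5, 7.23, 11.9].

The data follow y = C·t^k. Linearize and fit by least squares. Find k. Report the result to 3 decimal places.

Let Y = ln y. Fitting Y = k·ln t + ln C by least squares:
Σln t = 4.0254, Σ(ln t)² = 6.1888, Σln y = 7.2274, Σln t·ln y = 8.6771.
Equations: 6.1888·k + 4.0254·ln C = 8.6771;  4.0254·k + 4·ln C = 7.2274.
Slope k = (n·Σln t·ln y − Σln t·Σln y)/(n·Σ(ln t)² − (Σln t)²) = (4·8.6771 − 4.0254·7.2274)/8.5519 = 0.65667; ln C = (Σln y − k·Σln t)/n = 1.14601.

k = 0.657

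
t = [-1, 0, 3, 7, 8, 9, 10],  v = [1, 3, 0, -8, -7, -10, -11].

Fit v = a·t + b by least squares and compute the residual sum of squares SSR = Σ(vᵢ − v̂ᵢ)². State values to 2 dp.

SSR = 12.36

Sums needed: Σt·t = 304, Σt = 36, Σ1 = 7.
Moment sums: Σt·v = -313, Σv = -32.
Normal equations: [[304, 36]; [36, 7]]·[a, b]ᵀ = [-313, -32]ᵀ.
Eliminating b: 7·(row 1) − 36·(row 2) gives 832·a = 7·(-313) − 36·(-32) = -1039, so a = -1039/832.
Then b = ((-32) − 36·(-1039/832))/7 = 385/208.
Residuals: -1747/832, 239/208, 1577/832, -71/64, 237/208, -509/832, -151/416; SSR = 10281/832.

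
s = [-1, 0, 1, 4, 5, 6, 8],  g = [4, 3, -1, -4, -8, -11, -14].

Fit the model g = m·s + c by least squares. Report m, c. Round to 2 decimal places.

m = -2.03, c = 2.25

From the data, Σs·s = 143, Σs = 23, Σ1 = 7.
Moment sums: Σs·g = -239, Σg = -31.
Normal equations: [[143, 23]; [23, 7]]·[m, c]ᵀ = [-239, -31]ᵀ.
Δ = 143·7 − 23² = 472.
m = ((-239)·7 − 23·(-31))/472 = -120/59; c = (143·(-31) − 23·(-239))/472 = 133/59.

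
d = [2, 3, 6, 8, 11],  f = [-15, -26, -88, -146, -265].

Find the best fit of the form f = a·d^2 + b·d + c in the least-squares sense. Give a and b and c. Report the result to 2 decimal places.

Sums needed: Σd^2·d^2 = 20130, Σd^2·d = 2094, Σd^2 = 234, Σd·d = 234, Σd = 30, Σ1 = 5.
For Xᵀf: Σd^2·f = -44871, Σd·f = -4719, Σf = -540.
So XᵀX·[a, b, c]ᵀ = Xᵀf: [[20130, 2094, 234]; [2094, 234, 30]; [234, 30, 5]]·[a, b, c]ᵀ = [-44871, -4719, -540]ᵀ.
Row-reducing yields a = -5255/2716, b = -7241/2716, c = -141/97.

a = -1.93, b = -2.67, c = -1.45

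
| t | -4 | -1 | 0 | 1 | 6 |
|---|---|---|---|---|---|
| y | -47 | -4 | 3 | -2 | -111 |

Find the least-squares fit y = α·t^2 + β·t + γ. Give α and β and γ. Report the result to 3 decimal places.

α = -3.081, β = -0.185, γ = 1.150

The normal system MᵀM·[α, β, γ]ᵀ = Mᵀy is [[1554, 152, 54]; [152, 54, 2]; [54, 2, 5]]·[α, β, γ]ᵀ = [-4754, -476, -161]ᵀ.
Row-reducing yields α = -133420/43303, β = -7999/43303, γ = 49779/43303.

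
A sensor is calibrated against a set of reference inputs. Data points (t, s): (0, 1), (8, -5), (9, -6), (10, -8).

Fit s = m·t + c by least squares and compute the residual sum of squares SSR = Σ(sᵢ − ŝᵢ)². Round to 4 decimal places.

Sums needed: Σt·t = 245, Σt = 27, Σ1 = 4.
Right-hand side: Σt·s = -174, Σs = -18.
So MᵀM·[m, c]ᵀ = Mᵀs: [[245, 27]; [27, 4]]·[m, c]ᵀ = [-174, -18]ᵀ.
det = 245·4 − 27² = 251.
m = ((-174)·4 − 27·(-18))/251 = -210/251; c = (245·(-18) − 27·(-174))/251 = 288/251.
Residuals: -37/251, 137/251, 96/251, -196/251; SSR = 270/251.

SSR = 1.0757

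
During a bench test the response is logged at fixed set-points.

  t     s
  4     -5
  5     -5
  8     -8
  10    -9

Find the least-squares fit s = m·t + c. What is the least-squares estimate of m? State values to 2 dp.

m = -0.74

Compute the Gram sums: Σt·t = 205, Σt = 27, Σ1 = 4.
For Aᵀs: Σt·s = -199, Σs = -27.
AᵀA·[m, c]ᵀ = Aᵀs becomes [[205, 27]; [27, 4]]·[m, c]ᵀ = [-199, -27]ᵀ.
det = 205·4 − 27² = 91.
m = ((-199)·4 − 27·(-27))/91 = -67/91; c = (205·(-27) − 27·(-199))/91 = -162/91.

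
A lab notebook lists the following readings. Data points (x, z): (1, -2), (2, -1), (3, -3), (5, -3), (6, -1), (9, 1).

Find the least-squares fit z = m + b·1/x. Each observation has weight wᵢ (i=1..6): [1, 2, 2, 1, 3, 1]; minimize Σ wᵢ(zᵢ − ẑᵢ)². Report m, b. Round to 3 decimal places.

Entries of AᵀWA: Σwᵢ·1 = 10, Σwᵢ·1/x = 313/90, Σwᵢ·1/x·1/x = 15049/8100.
For AᵀWz: Σwᵢ·z = -15, Σwᵢ·1/x·z = -539/90.
Eliminating b: (15049/8100)·(row 1) − (313/90)·(row 2) gives (17507/2700)·m = (15049/8100)·(-15) − (313/90)·(-539/90) = -14257/2025, so m = -57028/52521.
Then b = ((-539/90) − (313/90)·(-57028/52521))/(15049/8100) = -20850/17507.

m = -1.086, b = -1.191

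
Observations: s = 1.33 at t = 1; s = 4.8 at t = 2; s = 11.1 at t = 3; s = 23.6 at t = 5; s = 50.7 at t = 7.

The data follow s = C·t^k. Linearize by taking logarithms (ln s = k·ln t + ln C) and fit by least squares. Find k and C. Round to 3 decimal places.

Taking logs, ln s = k·ln t + ln C, so regress ln s on ln t.
Σln t = 5.3471, Σ(ln t)² = 8.0643, Σln s = 11.3479, Σln t·ln s = 16.4589.
Normal system: [[8.0643, 5.3471]; [5.3471, 5]]·[k, ln C]ᵀ = [16.4589, 11.3479]ᵀ.
Δ = 8.0643·5 − (5.3471)² = 11.7297; k = (16.4589·5 − 5.3471·11.3479)/11.7297 = 1.84284, ln C = (8.0643·11.3479 − 5.3471·16.4589)/11.7297 = 0.29881, so C = exp(0.29881) = 1.34825.

k = 1.843, C = 1.348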